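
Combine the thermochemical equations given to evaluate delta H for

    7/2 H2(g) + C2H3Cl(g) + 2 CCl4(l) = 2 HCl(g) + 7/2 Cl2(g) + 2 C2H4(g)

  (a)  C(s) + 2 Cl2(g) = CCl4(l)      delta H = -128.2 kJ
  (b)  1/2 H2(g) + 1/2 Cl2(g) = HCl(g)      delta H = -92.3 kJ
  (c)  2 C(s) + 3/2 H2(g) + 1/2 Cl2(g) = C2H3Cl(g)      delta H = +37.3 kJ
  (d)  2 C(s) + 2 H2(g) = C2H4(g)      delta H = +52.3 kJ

(a) reversed and × 2: (-2)·(-128.2) = +256.4 kJ
(b) × 2: (2)·(-92.3) = -184.6 kJ
(c) reversed: -37.3 kJ
(d) × 2: (2)·(+52.3) = +104.6 kJ
delta H = (+256.4) + (-184.6) + (-37.3) + (+104.6) = 139.1 kJ

delta H = 139.1 kJ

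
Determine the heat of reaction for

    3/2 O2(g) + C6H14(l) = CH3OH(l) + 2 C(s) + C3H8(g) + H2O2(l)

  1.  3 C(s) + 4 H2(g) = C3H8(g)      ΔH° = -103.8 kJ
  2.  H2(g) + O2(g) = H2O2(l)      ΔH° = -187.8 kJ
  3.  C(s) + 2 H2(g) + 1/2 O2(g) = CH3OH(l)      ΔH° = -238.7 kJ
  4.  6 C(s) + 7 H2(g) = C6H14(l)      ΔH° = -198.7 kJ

eq. 1 as written: -103.8 kJ
eq. 2 as written: -187.8 kJ
eq. 3 as written: -238.7 kJ
eq. 4 reversed: +198.7 kJ
Since enthalpy is a state function, ΔH° = (1)·(-103.8) + (1)·(-187.8) + (1)·(-238.7) + (-1)·(-198.7) = -331.6 kJ

ΔH° = -331.6 kJ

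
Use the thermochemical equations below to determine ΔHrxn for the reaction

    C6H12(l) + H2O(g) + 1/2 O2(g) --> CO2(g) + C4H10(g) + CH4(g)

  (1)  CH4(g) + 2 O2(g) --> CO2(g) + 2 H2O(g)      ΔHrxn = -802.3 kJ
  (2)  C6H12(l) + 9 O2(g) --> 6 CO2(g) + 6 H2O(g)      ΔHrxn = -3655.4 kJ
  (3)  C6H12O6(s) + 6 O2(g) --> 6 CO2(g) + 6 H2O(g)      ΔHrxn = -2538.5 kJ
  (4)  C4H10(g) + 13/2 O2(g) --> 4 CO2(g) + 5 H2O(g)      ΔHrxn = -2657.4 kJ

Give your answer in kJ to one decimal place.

ΔHrxn = -195.7 kJ

(1) reversed: +802.3 kJ
(2) as written: -3655.4 kJ
(3): not needed.
(4) reversed: +2657.4 kJ
Summing the manipulated equations, ΔHrxn = (+802.3) + (-3655.4) + (+2657.4) = -195.7 kJ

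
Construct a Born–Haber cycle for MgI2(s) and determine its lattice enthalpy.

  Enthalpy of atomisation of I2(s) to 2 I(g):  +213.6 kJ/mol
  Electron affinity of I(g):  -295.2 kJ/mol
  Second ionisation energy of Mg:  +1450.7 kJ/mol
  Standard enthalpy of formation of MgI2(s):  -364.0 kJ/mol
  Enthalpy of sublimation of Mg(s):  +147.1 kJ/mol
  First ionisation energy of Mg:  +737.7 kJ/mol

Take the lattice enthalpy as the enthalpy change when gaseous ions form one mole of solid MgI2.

ΔHf° = 1·ΔHsub + 1·(ΣIE) + 1·D(I2) + 2·EA + U
-364.0 = 1·(+147.1) + 1·(+2188.4) + 1·(+213.6) + 2·(-295.2) + U
U = -364.0 − (+1958.7) = -2322.7 kJ/mol

U = -2322.7 kJ/mol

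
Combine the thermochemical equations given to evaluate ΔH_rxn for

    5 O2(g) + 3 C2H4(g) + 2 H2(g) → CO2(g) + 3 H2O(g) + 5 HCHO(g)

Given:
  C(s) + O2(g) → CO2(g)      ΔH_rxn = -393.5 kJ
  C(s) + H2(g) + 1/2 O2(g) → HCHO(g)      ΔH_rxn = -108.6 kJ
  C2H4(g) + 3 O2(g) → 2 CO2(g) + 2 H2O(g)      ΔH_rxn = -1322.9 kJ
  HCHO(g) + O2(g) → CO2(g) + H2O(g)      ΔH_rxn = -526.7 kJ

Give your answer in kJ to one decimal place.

equation 1 reversed and × 2: (-2)·(-393.5) = +787.0 kJ
equation 2 × 2: (2)·(-108.6) = -217.2 kJ
equation 3 × 3: (3)·(-1322.9) = -3968.7 kJ
equation 4 reversed and × 3: (-3)·(-526.7) = +1580.1 kJ
Since enthalpy is a state function, ΔH_rxn = (-2)·(-393.5) + (2)·(-108.6) + (3)·(-1322.9) + (-3)·(-526.7) = -1818.8 kJ

ΔH_rxn = -1818.8 kJ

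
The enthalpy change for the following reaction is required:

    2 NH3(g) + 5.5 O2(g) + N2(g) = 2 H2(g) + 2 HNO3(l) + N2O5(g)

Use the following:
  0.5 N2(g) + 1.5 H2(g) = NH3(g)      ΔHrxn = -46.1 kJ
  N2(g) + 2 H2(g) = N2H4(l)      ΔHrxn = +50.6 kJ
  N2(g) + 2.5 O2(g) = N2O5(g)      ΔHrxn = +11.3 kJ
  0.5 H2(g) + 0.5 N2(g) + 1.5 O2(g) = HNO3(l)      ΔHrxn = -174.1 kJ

equation 1 reversed and × 2: (-2)·(-46.1) = +92.2 kJ
equation 2: not needed.
equation 3 as written: +11.3 kJ
equation 4 × 2: (2)·(-174.1) = -348.2 kJ
Summing the manipulated equations, ΔHrxn = (+92.2) + (+11.3) + (-348.2) = -244.7 kJ

ΔHrxn = -244.7 kJ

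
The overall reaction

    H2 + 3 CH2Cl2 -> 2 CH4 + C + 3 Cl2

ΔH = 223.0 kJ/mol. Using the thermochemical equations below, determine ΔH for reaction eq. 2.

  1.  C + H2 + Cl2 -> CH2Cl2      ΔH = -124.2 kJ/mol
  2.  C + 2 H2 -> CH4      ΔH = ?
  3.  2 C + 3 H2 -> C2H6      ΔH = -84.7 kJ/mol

ΔH = -74.8 kJ/mol

eq. 1 reversed and × 3 (CH2Cl2 must end up as a reactant; scale by 3 for the 3 CH2Cl2): (-3)·(-124.2) = +372.6 kJ/mol
eq. 2 × 2 (scale by 2 for the 2 CH4): contributes 2·x
eq. 3: not needed (C2H6 appears nowhere else).
+223.0 = (+372.6) + 2·x
x = (+223.0 − (+372.6)) / (2) = -74.8 kJ/mol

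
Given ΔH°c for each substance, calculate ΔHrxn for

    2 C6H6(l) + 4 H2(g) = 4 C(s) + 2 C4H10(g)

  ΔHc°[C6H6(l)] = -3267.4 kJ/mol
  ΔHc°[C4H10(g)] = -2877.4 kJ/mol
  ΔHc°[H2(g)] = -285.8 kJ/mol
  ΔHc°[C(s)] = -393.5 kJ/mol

ΔHrxn = -349.2 kJ/mol

With combustion enthalpies, reactants minus products:
= [2·(-3267.4) + 4·(-285.8)] − [4·(-393.5) + 2·(-2877.4)]
= -349.2 kJ/mol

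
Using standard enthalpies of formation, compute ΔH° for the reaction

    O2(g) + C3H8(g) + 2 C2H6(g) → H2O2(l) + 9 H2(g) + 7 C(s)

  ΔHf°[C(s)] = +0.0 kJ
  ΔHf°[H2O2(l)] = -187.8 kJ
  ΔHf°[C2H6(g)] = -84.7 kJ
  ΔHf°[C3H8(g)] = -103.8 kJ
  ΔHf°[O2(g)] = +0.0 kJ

ΔH° = 85.4 kJ

ΔH°rxn = Σ nΔHf°(products) − Σ nΔHf°(reactants).
Products: 1·(-187.8) + 9·(+0.0) + 7·(+0.0) = -187.8
Reactants: 1·(+0.0) + 1·(-103.8) + 2·(-84.7) = -273.2
ΔH° = (-187.8) − (-273.2) = 85.4 kJ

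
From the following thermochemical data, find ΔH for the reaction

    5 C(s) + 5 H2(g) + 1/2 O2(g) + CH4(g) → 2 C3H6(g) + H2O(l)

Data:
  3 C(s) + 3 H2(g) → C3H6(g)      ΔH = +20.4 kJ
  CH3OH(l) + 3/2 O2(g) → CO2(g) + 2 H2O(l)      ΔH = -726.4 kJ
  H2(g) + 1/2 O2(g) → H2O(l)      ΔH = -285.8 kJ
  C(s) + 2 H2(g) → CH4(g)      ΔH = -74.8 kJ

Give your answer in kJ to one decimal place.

equation 1 × 2: (2)·(+20.4) = +40.8 kJ
equation 2: not needed.
equation 3 as written: -285.8 kJ
equation 4 reversed: +74.8 kJ
ΔH = (2)·(+20.4) + (1)·(-285.8) + (-1)·(-74.8) = -170.2 kJ

ΔH = -170.2 kJ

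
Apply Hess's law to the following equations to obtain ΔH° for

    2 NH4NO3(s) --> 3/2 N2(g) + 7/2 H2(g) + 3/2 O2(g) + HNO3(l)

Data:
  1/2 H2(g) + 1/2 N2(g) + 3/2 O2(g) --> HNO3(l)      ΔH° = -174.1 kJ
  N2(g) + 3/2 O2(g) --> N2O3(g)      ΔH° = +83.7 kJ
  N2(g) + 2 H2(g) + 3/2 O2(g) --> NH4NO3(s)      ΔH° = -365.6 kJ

equation 1 as written: -174.1 kJ
equation 2: not needed.
equation 3 reversed and × 2: (-2)·(-365.6) = +731.2 kJ
ΔH° = (-174.1) + (+731.2) = 557.1 kJ

ΔH° = 557.1 kJ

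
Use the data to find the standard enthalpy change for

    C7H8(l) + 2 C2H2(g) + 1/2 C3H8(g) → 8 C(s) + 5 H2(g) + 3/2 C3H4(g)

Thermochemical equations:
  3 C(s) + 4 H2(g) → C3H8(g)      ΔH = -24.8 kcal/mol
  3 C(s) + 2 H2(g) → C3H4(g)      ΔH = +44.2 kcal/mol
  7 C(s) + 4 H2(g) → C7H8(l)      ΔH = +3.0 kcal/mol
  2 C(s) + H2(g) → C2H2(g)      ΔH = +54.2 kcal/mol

ΔH = -32.7 kcal/mol

equation 1 reversed and × 1/2 (reverse to put C3H8(g) on the reactant side; ×1/2 to match 1/2 C3H8(g) in the target): (-1/2)·(-24.8) = +12.4 kcal/mol
equation 2 × 3/2 (scale by 3/2 for the 3/2 C3H4(g)): (3/2)·(+44.2) = +66.3 kcal/mol
equation 3 reversed (reverse to put C7H8(l) on the reactant side): -3.0 kcal/mol
equation 4 reversed and × 2 (C2H2(g) must end up as a reactant; scale by 2 for the 2 C2H2(g)): (-2)·(+54.2) = -108.4 kcal/mol
Summing the manipulated equations, ΔH = (-1/2)·(-24.8) + (3/2)·(+44.2) + (-1)·(+3.0) + (-2)·(+54.2) = -32.7 kcal/mol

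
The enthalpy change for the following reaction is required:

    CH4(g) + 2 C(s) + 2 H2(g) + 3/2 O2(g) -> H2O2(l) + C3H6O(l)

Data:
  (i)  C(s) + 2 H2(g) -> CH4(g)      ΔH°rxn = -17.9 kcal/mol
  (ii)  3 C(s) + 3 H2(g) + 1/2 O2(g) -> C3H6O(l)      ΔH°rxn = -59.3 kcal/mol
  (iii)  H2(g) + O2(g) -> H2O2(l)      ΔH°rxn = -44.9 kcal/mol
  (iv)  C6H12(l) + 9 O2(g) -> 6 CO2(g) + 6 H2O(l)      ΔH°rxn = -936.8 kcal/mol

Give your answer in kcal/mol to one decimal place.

(i) reversed (CH4(g) must end up as a reactant): +17.9 kcal/mol
(ii) as written (C3H6O(l) already on the product side): -59.3 kcal/mol
(iii) as written (H2O2(l) already on the product side): -44.9 kcal/mol
(iv): not needed (C6H12(l) appears nowhere else).
ΔH°rxn = (+17.9) + (-59.3) + (-44.9) = -86.3 kcal/mol

ΔH°rxn = -86.3 kcal/mol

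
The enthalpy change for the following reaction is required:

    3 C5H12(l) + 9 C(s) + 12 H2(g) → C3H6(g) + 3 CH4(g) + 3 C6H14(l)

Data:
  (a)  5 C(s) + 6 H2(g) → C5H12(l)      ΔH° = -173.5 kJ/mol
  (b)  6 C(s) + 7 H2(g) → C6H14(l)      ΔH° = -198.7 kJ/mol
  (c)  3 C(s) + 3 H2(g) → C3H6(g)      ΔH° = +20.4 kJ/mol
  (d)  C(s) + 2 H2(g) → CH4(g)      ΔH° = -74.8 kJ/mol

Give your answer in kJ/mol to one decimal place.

(a) reversed and × 3 (C5H12(l) must end up as a reactant; scale by 3 for the 3 C5H12(l)): (-3)·(-173.5) = +520.5 kJ/mol
(b) × 3 (scale by 3 for the 3 C6H14(l)): (3)·(-198.7) = -596.1 kJ/mol
(c) as written (C3H6(g) already on the product side): +20.4 kJ/mol
(d) × 3 (scale by 3 for the 3 CH4(g)): (3)·(-74.8) = -224.4 kJ/mol
ΔH° = (-3)·(-173.5) + (3)·(-198.7) + (1)·(+20.4) + (3)·(-74.8) = -279.6 kJ/mol

ΔH° = -279.6 kJ/mol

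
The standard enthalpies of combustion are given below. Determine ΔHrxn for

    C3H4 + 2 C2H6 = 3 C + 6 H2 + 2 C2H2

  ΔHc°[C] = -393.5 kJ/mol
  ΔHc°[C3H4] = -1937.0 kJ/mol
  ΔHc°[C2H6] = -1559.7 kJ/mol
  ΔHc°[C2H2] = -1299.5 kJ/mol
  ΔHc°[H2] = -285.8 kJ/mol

ΔHrxn = 437.9 kJ/mol

Using ΔH = Σ nΔHc°(reactants) − Σ nΔHc°(products):
= [1·(-1937.0) + 2·(-1559.7)] − [3·(-393.5) + 6·(-285.8) + 2·(-1299.5)]
= 437.9 kJ/mol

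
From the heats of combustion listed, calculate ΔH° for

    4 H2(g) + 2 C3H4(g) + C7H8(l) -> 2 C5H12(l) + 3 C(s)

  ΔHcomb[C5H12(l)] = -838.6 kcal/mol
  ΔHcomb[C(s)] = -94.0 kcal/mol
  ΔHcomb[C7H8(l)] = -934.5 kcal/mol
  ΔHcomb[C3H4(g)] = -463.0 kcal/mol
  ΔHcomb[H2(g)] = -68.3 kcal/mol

With combustion enthalpies, reactants minus products:
= [4·(-68.3) + 2·(-463.0) + 1·(-934.5)] − [2·(-838.6) + 3·(-94.0)]
= -174.5 kcal/mol

ΔH° = -174.5 kcal/mol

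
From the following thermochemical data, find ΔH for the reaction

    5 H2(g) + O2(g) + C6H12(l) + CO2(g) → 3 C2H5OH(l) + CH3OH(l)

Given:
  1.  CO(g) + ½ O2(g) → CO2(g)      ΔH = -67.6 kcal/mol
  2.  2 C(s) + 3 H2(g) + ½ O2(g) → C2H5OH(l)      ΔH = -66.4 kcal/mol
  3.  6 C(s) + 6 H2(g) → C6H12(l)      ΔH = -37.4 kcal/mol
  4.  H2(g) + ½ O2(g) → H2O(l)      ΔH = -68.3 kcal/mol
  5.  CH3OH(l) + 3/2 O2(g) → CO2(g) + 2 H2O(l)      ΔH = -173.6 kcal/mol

ΔH = -124.8 kcal/mol

eq. 1: not needed.
eq. 2 × 3: (3)·(-66.4) = -199.2 kcal/mol
eq. 3 reversed: +37.4 kcal/mol
eq. 4 × 2: (2)·(-68.3) = -136.6 kcal/mol
eq. 5 reversed: +173.6 kcal/mol
ΔH = (-199.2) + (+37.4) + (-136.6) + (+173.6) = -124.8 kcal/mol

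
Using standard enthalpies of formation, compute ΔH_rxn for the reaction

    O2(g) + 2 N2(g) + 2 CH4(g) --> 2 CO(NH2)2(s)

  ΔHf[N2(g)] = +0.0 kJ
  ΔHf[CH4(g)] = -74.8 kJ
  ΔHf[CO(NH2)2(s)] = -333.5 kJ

ΔH_rxn = -517.4 kJ

ΔH°rxn = Σ nΔHf°(products) − Σ nΔHf°(reactants).
Products: 2·(-333.5) = -667.0
Reactants: 1·(+0.0) + 2·(+0.0) + 2·(-74.8) = -149.6
ΔH_rxn = (-667.0) − (-149.6) = -517.4 kJ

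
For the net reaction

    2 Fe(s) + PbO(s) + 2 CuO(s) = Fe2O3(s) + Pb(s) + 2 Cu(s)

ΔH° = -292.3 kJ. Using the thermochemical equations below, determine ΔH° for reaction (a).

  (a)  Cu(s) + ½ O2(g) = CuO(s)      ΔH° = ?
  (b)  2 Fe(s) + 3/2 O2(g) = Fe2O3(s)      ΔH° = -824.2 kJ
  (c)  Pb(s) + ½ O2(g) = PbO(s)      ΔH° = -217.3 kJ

ΔH° = -157.3 kJ

(a) reversed and × 2 (CuO(s) must end up as a reactant; ×2 to match 2 CuO(s) in the target): contributes −2·x
(b) as written (Fe2O3(s) already on the product side): -824.2 kJ
(c) reversed (PbO(s) must end up as a reactant): +217.3 kJ
-292.3 = (-824.2) + (+217.3) − 2·x
x = (-292.3 − (-606.9)) / (-2) = -157.3 kJ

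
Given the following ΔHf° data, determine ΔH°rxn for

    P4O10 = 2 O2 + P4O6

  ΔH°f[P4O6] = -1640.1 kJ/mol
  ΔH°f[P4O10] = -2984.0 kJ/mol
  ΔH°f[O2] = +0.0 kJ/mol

Products: 2·(+0.0) + 1·(-1640.1) = -1640.1
Reactants: 1·(-2984.0) = -2984.0
ΔH°rxn = (-1640.1) − (-2984.0) = 1343.9 kJ/mol

ΔH°rxn = 1343.9 kJ/mol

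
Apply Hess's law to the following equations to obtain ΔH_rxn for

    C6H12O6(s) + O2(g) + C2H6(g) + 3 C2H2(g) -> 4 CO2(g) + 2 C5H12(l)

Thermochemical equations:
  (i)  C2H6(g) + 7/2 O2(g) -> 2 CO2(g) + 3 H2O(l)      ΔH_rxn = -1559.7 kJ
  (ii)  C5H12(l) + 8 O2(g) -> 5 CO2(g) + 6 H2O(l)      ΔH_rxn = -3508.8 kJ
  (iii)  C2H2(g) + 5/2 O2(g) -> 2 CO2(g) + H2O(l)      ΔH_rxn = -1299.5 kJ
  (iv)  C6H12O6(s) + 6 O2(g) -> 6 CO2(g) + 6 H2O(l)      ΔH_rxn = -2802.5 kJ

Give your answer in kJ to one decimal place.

(i) as written (C2H6(g) already on the reactant side): -1559.7 kJ
(ii) reversed and × 2 (C5H12(l) must end up as a product; scale by 2 for the 2 C5H12(l)): (-2)·(-3508.8) = +7017.6 kJ
(iii) × 3 (×3 to match 3 C2H2(g) in the target): (3)·(-1299.5) = -3898.5 kJ
(iv) as written (C6H12O6(s) already on the reactant side): -2802.5 kJ
By Hess's law, ΔH_rxn = (-1559.7) + (+7017.6) + (-3898.5) + (-2802.5) = -1243.1 kJ

ΔH_rxn = -1243.1 kJ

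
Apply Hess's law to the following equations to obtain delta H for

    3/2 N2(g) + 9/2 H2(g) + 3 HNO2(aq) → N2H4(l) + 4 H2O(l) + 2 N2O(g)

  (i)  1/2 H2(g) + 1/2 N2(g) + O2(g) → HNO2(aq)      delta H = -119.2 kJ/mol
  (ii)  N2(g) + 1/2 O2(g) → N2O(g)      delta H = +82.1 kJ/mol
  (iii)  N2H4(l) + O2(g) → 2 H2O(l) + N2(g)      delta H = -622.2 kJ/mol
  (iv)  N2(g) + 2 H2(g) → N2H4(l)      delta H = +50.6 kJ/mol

(i) reversed and × 3: (-3)·(-119.2) = +357.6 kJ/mol
(ii) × 2: (2)·(+82.1) = +164.2 kJ/mol
(iii) × 2: (2)·(-622.2) = -1244.4 kJ/mol
(iv) × 3: (3)·(+50.6) = +151.8 kJ/mol
Summing the manipulated equations, delta H = (-3)·(-119.2) + (2)·(+82.1) + (2)·(-622.2) + (3)·(+50.6) = -570.8 kJ/mol

delta H = -570.8 kJ/mol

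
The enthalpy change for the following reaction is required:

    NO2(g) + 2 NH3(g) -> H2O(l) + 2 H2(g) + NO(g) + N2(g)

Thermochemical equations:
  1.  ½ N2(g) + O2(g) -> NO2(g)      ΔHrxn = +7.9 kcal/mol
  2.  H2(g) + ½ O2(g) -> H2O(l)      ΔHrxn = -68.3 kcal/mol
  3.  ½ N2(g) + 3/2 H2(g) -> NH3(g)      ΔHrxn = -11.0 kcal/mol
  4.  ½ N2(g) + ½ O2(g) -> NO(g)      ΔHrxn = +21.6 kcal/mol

eq. 1 reversed: -7.9 kcal/mol
eq. 2 as written: -68.3 kcal/mol
eq. 3 reversed and × 2: (-2)·(-11.0) = +22.0 kcal/mol
eq. 4 as written: +21.6 kcal/mol
Since enthalpy is a state function, ΔHrxn = (-1)·(+7.9) + (1)·(-68.3) + (-2)·(-11.0) + (1)·(+21.6) = -32.6 kcal/mol

ΔHrxn = -32.6 kcal/mol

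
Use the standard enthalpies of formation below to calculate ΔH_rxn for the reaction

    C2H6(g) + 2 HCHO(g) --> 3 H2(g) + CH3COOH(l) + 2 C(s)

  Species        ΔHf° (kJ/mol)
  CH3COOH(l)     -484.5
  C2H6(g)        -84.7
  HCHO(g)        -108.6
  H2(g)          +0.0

Products: 3·(+0.0) + 1·(-484.5) + 2·(+0.0) = -484.5
Reactants: 1·(-84.7) + 2·(-108.6) = -301.9
ΔH_rxn = (-484.5) − (-301.9) = -182.6 kJ/mol

ΔH_rxn = -182.6 kJ/mol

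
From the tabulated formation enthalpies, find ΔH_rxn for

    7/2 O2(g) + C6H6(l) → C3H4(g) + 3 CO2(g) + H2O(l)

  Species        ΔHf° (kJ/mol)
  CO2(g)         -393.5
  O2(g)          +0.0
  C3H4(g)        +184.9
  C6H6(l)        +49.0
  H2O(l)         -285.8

ΔH_rxn = -1330.4 kJ/mol

Products: 1·(+184.9) + 3·(-393.5) + 1·(-285.8) = -1281.4
Reactants: 7/2·(+0.0) + 1·(+49.0) = +49.0
ΔH_rxn = (-1281.4) − (+49.0) = -1330.4 kJ/mol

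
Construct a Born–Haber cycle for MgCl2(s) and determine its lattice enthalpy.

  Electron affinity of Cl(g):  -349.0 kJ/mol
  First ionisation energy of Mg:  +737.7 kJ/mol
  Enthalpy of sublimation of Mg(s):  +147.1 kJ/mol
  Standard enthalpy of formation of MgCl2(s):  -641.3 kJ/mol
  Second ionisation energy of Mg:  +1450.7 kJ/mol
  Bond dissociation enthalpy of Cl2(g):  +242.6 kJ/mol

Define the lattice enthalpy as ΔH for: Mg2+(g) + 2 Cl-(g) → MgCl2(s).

ΔHf° = 1·ΔHsub + 1·(ΣIE) + 1·D(Cl2) + 2·EA + U
-641.3 = 1·(+147.1) + 1·(+2188.4) + 1·(+242.6) + 2·(-349.0) + U
U = -641.3 − (+1880.1) = -2521.4 kJ/mol

U = -2521.4 kJ/mol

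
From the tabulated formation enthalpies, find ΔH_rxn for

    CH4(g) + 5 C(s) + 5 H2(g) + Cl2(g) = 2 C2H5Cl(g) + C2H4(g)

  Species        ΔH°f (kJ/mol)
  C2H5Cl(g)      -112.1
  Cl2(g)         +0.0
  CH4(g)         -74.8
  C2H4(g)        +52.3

Products: 2·(-112.1) + 1·(+52.3) = -171.9
Reactants: 1·(-74.8) + 5·(+0.0) + 5·(+0.0) + 1·(+0.0) = -74.8
ΔH_rxn = (-171.9) − (-74.8) = -97.1 kJ/mol

ΔH_rxn = -97.1 kJ/mol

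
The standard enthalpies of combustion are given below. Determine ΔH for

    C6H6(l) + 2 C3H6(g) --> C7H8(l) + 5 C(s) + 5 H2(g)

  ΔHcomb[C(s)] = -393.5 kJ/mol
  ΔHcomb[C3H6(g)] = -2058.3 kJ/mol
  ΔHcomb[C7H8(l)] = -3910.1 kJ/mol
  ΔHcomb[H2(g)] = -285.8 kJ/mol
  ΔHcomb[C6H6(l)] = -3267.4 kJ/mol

With combustion enthalpies, reactants minus products:
= [1·(-3267.4) + 2·(-2058.3)] − [1·(-3910.1) + 5·(-393.5) + 5·(-285.8)]
= -77.4 kJ/mol

ΔH = -77.4 kJ/mol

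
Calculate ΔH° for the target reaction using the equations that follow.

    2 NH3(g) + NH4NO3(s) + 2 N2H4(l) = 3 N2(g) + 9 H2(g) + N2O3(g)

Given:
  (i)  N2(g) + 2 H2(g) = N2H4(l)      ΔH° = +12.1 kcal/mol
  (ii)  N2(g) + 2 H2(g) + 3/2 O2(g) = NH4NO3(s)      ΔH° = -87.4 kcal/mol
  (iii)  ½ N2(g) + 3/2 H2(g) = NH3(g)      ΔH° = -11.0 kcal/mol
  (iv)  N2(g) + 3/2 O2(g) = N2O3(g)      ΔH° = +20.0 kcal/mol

(i) reversed and × 2: (-2)·(+12.1) = -24.2 kcal/mol
(ii) reversed: +87.4 kcal/mol
(iii) reversed and × 2: (-2)·(-11.0) = +22.0 kcal/mol
(iv) as written: +20.0 kcal/mol
Since enthalpy is a state function, ΔH° = (-2)·(+12.1) + (-1)·(-87.4) + (-2)·(-11.0) + (1)·(+20.0) = 105.2 kcal/mol

ΔH° = 105.2 kcal/mol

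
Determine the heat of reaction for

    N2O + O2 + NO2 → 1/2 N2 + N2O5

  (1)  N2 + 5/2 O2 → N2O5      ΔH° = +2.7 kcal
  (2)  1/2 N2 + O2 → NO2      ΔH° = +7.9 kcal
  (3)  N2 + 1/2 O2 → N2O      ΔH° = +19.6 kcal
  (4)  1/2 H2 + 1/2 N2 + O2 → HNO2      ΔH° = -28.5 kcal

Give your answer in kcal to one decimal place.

(1) as written: +2.7 kcal
(2) reversed: -7.9 kcal
(3) reversed: -19.6 kcal
(4): not needed.
ΔH° = (1)·(+2.7) + (-1)·(+7.9) + (-1)·(+19.6) = -24.8 kcal

ΔH° = -24.8 kcal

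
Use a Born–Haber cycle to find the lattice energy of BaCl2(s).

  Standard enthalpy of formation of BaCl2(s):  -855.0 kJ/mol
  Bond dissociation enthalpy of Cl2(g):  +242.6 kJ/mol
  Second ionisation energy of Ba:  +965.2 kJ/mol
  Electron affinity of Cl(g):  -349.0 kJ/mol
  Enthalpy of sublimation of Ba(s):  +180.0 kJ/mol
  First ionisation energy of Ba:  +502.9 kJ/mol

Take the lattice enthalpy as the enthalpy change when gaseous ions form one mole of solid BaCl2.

ΔHf° = 1·ΔHsub + 1·(ΣIE) + 1·D(Cl2) + 2·EA + U
-855.0 = 1·(+180.0) + 1·(+1468.1) + 1·(+242.6) + 2·(-349.0) + U
U = -855.0 − (+1192.7) = -2047.7 kJ/mol

U = -2047.7 kJ/mol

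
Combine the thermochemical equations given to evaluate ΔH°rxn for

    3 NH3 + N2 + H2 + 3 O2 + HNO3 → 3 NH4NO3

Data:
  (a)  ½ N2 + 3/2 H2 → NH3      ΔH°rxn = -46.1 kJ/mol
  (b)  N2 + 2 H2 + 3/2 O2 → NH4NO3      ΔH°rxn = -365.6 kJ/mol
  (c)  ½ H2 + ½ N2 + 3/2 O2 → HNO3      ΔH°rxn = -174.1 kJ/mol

ΔH°rxn = -784.4 kJ/mol

(a) reversed and × 3: (-3)·(-46.1) = +138.3 kJ/mol
(b) × 3: (3)·(-365.6) = -1096.8 kJ/mol
(c) reversed: +174.1 kJ/mol
ΔH°rxn = (-3)·(-46.1) + (3)·(-365.6) + (-1)·(-174.1) = -784.4 kJ/mol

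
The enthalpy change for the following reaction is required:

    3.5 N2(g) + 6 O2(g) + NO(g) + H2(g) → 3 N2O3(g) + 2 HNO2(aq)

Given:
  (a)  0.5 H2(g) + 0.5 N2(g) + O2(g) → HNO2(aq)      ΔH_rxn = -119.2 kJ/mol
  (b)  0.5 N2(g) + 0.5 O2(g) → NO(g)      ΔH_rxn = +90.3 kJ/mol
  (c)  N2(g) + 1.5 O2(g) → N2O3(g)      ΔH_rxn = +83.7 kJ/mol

ΔH_rxn = -77.6 kJ/mol

(a) × 2: (2)·(-119.2) = -238.4 kJ/mol
(b) reversed: -90.3 kJ/mol
(c) × 3: (3)·(+83.7) = +251.1 kJ/mol
By Hess's law, ΔH_rxn = (2)·(-119.2) + (-1)·(+90.3) + (3)·(+83.7) = -77.6 kJ/mol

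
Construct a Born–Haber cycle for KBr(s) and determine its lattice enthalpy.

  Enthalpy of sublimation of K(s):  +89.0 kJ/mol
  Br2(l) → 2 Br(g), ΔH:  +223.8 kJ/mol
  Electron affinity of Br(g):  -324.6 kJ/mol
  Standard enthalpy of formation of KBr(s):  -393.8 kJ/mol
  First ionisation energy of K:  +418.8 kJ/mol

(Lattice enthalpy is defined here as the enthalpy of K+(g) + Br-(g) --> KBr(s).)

ΔHf° = 1·ΔHsub + 1·(ΣIE) + 1/2·D(Br2) + 1·EA + U
-393.8 = 1·(+89.0) + 1·(+418.8) + 1/2·(+223.8) + 1·(-324.6) + U
U = -393.8 − (+295.1) = -688.9 kJ/mol

U = -688.9 kJ/mol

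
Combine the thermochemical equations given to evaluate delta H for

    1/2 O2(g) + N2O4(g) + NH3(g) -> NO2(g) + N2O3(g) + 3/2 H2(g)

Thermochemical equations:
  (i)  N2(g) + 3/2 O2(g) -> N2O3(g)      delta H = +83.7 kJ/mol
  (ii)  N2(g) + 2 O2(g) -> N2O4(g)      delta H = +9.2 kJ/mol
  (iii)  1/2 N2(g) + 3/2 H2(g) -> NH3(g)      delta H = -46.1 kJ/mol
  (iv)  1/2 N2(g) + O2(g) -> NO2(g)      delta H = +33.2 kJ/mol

(i) as written (N2O3(g) already on the product side): +83.7 kJ/mol
(ii) reversed (reverse to put N2O4(g) on the reactant side): -9.2 kJ/mol
(iii) reversed (NH3(g) must end up as a reactant): +46.1 kJ/mol
(iv) as written (NO2(g) already on the product side): +33.2 kJ/mol
Combining the equations, delta H = (1)·(+83.7) + (-1)·(+9.2) + (-1)·(-46.1) + (1)·(+33.2) = 153.8 kJ/mol

delta H = 153.8 kJ/mol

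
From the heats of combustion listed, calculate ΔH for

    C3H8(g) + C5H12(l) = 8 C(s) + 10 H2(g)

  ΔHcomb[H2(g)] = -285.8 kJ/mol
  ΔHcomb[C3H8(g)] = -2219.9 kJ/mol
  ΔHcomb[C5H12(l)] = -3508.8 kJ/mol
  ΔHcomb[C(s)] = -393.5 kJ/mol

Using ΔH = Σ nΔHc°(reactants) − Σ nΔHc°(products):
= [1·(-2219.9) + 1·(-3508.8)] − [8·(-393.5) + 10·(-285.8)]
= 277.3 kJ/mol

ΔH = 277.3 kJ/mol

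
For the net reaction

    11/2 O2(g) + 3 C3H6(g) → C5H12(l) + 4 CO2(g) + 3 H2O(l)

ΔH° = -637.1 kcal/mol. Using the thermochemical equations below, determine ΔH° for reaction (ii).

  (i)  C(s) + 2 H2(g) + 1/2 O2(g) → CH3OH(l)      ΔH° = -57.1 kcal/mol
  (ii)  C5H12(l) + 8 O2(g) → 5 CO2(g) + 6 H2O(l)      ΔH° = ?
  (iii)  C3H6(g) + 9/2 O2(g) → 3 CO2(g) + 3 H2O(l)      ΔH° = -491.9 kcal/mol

ΔH° = -838.6 kcal/mol

(i): not needed.
(ii) reversed: contributes −x
(iii) × 3: (3)·(-491.9) = -1475.7 kcal/mol
-637.1 = (-1475.7) − x
x = (-637.1 − (-1475.7)) / (-1) = -838.6 kcal/mol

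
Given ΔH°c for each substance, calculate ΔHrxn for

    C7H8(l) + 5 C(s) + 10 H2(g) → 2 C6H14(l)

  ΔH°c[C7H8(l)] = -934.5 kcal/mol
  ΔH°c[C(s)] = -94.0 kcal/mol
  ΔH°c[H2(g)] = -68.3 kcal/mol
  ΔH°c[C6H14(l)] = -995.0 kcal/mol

With combustion enthalpies, reactants minus products:
= [1·(-934.5) + 5·(-94.0) + 10·(-68.3)] − [2·(-995.0)]
= -97.5 kcal/mol

ΔHrxn = -97.5 kcal/mol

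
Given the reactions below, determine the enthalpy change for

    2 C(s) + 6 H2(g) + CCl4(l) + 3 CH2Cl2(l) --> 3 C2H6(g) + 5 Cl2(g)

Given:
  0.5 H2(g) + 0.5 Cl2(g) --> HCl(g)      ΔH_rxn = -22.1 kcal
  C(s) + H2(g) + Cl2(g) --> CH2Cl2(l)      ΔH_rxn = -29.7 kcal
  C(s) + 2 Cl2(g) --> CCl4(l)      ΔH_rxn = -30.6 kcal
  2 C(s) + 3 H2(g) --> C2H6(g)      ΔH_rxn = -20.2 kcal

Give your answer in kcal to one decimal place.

equation 1: not needed (HCl(g) appears nowhere else).
equation 2 reversed and × 3 (CH2Cl2(l) must end up as a reactant; scale by 3 for the 3 CH2Cl2(l)): (-3)·(-29.7) = +89.1 kcal
equation 3 reversed (reverse to put CCl4(l) on the reactant side): +30.6 kcal
equation 4 × 3 (×3 to match 3 C2H6(g) in the target): (3)·(-20.2) = -60.6 kcal
ΔH_rxn = (+89.1) + (+30.6) + (-60.6) = 59.1 kcal

ΔH_rxn = 59.1 kcal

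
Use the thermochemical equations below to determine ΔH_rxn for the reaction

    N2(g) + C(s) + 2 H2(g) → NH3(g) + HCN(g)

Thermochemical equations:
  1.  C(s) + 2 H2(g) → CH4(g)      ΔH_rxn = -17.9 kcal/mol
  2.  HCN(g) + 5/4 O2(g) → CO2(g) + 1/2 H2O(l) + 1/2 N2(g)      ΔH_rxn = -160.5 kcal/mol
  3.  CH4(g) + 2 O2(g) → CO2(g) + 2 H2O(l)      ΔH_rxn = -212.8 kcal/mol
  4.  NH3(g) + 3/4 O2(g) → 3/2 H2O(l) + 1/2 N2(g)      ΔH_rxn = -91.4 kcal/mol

ΔH_rxn = 21.2 kcal/mol

eq. 1 as written (C(s) already on the reactant side): -17.9 kcal/mol
eq. 2 reversed (HCN(g) must end up as a product): +160.5 kcal/mol
eq. 3 as written: -212.8 kcal/mol
eq. 4 reversed (reverse to put NH3(g) on the product side): +91.4 kcal/mol
Summing the manipulated equations, ΔH_rxn = (1)·(-17.9) + (-1)·(-160.5) + (1)·(-212.8) + (-1)·(-91.4) = 21.2 kcal/mol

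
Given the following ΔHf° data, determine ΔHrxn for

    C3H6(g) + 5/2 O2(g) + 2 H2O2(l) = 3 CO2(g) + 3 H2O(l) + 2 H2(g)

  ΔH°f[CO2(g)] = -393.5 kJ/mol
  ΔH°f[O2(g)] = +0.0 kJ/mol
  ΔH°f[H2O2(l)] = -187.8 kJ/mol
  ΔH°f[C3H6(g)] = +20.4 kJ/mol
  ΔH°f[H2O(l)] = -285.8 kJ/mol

Products: 3·(-393.5) + 3·(-285.8) + 2·(+0.0) = -2037.9
Reactants: 1·(+20.4) + 5/2·(+0.0) + 2·(-187.8) = -355.2
ΔHrxn = (-2037.9) − (-355.2) = -1682.7 kJ/mol

ΔHrxn = -1682.7 kJ/mol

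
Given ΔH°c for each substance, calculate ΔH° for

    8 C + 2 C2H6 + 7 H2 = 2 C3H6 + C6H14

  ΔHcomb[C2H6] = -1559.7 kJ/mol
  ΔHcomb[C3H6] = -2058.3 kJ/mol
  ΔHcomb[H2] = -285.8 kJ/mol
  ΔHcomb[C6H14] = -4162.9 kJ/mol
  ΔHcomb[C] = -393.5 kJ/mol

With combustion enthalpies, reactants minus products:
= [8·(-393.5) + 2·(-1559.7) + 7·(-285.8)] − [2·(-2058.3) + 1·(-4162.9)]
= 11.5 kJ/mol

ΔH° = 11.5 kJ/mol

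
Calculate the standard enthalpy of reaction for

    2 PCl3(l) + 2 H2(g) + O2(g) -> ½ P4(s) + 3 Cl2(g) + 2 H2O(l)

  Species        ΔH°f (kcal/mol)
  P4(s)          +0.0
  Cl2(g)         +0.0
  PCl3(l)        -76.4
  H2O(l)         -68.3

ΔH°rxn = Σ nΔHf°(products) − Σ nΔHf°(reactants).
Products: 1/2·(+0.0) + 3·(+0.0) + 2·(-68.3) = -136.6
Reactants: 2·(-76.4) + 2·(+0.0) + 1·(+0.0) = -152.8
ΔH°rxn = (-136.6) − (-152.8) = 16.2 kcal/mol

ΔH°rxn = 16.2 kcal/mol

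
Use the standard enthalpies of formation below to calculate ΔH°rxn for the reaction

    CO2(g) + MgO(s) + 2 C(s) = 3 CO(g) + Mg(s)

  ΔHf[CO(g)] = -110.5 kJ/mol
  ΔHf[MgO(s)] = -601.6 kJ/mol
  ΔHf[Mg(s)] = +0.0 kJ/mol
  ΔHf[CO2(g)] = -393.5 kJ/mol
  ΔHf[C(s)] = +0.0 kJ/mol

ΔH°rxn = 663.6 kJ/mol

Products: 3·(-110.5) + 1·(+0.0) = -331.5
Reactants: 1·(-393.5) + 1·(-601.6) + 2·(+0.0) = -995.1
ΔH°rxn = (-331.5) − (-995.1) = 663.6 kJ/mol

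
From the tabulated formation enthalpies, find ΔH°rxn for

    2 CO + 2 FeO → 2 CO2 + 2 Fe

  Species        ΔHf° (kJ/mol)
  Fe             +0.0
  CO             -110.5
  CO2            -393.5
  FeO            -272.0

ΔH°rxn = Σ nΔHf°(products) − Σ nΔHf°(reactants).
Products: 2·(-393.5) + 2·(+0.0) = -787.0
Reactants: 2·(-110.5) + 2·(-272.0) = -765.0
ΔH°rxn = (-787.0) − (-765.0) = -22.0 kJ/mol

ΔH°rxn = -22.0 kJ/mol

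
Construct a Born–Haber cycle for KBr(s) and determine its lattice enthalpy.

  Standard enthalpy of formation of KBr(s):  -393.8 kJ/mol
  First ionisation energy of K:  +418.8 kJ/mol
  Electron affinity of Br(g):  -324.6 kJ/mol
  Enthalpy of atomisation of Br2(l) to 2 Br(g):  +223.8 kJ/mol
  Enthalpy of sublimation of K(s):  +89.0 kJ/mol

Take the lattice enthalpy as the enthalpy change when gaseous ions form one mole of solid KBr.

ΔHf° = 1·ΔHsub + 1·(ΣIE) + 1/2·D(Br2) + 1·EA + U
-393.8 = 1·(+89.0) + 1·(+418.8) + 1/2·(+223.8) + 1·(-324.6) + U
U = -393.8 − (+295.1) = -688.9 kJ/mol

U = -688.9 kJ/mol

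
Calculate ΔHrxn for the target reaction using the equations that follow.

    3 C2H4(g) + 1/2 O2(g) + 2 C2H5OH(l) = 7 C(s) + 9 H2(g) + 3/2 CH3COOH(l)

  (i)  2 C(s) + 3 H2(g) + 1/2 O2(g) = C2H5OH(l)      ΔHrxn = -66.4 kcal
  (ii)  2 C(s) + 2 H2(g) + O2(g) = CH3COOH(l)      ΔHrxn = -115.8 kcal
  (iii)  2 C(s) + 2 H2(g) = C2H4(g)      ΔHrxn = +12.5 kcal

ΔHrxn = -78.4 kcal

(i) reversed and × 2: (-2)·(-66.4) = +132.8 kcal
(ii) × 3/2: (3/2)·(-115.8) = -173.7 kcal
(iii) reversed and × 3: (-3)·(+12.5) = -37.5 kcal
By Hess's law, ΔHrxn = (+132.8) + (-173.7) + (-37.5) = -78.4 kcal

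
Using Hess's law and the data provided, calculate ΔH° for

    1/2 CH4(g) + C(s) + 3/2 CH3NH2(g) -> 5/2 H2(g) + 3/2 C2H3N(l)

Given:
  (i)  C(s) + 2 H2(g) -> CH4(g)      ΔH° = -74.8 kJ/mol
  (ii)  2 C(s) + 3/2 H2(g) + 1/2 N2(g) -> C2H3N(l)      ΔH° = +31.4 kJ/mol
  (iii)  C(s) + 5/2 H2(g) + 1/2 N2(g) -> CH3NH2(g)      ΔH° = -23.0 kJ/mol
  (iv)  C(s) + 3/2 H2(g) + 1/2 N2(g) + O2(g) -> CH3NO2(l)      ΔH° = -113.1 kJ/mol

ΔH° = 119.0 kJ/mol

(i) reversed and × 1/2: (-1/2)·(-74.8) = +37.4 kJ/mol
(ii) × 3/2: (3/2)·(+31.4) = +47.1 kJ/mol
(iii) reversed and × 3/2: (-3/2)·(-23.0) = +34.5 kJ/mol
(iv): not needed.
Since enthalpy is a state function, ΔH° = (+37.4) + (+47.1) + (+34.5) = 119.0 kJ/mol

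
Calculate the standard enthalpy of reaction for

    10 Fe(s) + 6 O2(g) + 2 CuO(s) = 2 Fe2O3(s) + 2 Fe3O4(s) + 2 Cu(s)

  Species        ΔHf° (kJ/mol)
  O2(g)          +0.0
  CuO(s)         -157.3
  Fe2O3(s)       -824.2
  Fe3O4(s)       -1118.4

ΔH_rxn = -3570.6 kJ/mol

ΔH°rxn = Σ nΔHf°(products) − Σ nΔHf°(reactants).
Products: 2·(-824.2) + 2·(-1118.4) + 2·(+0.0) = -3885.2
Reactants: 10·(+0.0) + 6·(+0.0) + 2·(-157.3) = -314.6
ΔH_rxn = (-3885.2) − (-314.6) = -3570.6 kJ/mol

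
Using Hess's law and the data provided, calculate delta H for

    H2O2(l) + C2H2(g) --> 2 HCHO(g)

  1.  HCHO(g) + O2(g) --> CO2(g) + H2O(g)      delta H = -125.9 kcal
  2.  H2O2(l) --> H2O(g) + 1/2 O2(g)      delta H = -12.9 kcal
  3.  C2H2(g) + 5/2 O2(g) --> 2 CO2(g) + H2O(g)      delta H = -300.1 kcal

eq. 1 reversed and × 2 (reverse to put HCHO(g) on the product side; ×2 to match 2 HCHO(g) in the target): (-2)·(-125.9) = +251.8 kcal
eq. 2 as written (H2O2(l) already on the reactant side): -12.9 kcal
eq. 3 as written (C2H2(g) already on the reactant side): -300.1 kcal
Combining the equations, delta H = (+251.8) + (-12.9) + (-300.1) = -61.2 kcal

delta H = -61.2 kcal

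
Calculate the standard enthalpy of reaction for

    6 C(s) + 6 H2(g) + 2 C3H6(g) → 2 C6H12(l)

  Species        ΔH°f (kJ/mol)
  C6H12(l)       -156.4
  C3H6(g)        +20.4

ΔH° = -353.6 kJ/mol

Products: 2·(-156.4) = -312.8
Reactants: 6·(+0.0) + 6·(+0.0) + 2·(+20.4) = +40.8
ΔH° = (-312.8) − (+40.8) = -353.6 kJ/mol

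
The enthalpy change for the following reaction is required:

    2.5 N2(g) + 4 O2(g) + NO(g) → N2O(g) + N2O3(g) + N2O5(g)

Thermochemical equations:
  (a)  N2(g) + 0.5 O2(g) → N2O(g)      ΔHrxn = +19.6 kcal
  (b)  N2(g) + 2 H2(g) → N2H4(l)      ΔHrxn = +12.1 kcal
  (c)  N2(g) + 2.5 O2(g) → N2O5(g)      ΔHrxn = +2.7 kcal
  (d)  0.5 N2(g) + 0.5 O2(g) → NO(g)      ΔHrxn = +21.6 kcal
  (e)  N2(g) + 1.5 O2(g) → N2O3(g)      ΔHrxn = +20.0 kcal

(a) as written (N2O(g) already on the product side): +19.6 kcal
(b): not needed (H2(g) appears nowhere else).
(c) as written (N2O5(g) already on the product side): +2.7 kcal
(d) reversed (reverse to put NO(g) on the reactant side): -21.6 kcal
(e) as written (N2O3(g) already on the product side): +20.0 kcal
ΔHrxn = (+19.6) + (+2.7) + (-21.6) + (+20.0) = 20.7 kcal

ΔHrxn = 20.7 kcal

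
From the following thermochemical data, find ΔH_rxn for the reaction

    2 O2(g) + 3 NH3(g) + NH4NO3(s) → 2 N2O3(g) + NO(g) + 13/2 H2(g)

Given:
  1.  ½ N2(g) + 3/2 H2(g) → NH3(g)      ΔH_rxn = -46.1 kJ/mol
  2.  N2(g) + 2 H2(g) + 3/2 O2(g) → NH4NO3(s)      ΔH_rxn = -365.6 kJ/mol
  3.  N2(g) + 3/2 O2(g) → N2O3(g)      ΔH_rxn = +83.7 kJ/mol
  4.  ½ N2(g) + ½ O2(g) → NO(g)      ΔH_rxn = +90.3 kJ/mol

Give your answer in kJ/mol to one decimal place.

ΔH_rxn = 761.6 kJ/mol

eq. 1 reversed and × 3 (NH3(g) must end up as a reactant; ×3 to match 3 NH3(g) in the target): (-3)·(-46.1) = +138.3 kJ/mol
eq. 2 reversed (NH4NO3(s) must end up as a reactant): +365.6 kJ/mol
eq. 3 × 2 (scale by 2 for the 2 N2O3(g)): (2)·(+83.7) = +167.4 kJ/mol
eq. 4 as written (NO(g) already on the product side): +90.3 kJ/mol
Combining the equations, ΔH_rxn = (+138.3) + (+365.6) + (+167.4) + (+90.3) = 761.6 kJ/mol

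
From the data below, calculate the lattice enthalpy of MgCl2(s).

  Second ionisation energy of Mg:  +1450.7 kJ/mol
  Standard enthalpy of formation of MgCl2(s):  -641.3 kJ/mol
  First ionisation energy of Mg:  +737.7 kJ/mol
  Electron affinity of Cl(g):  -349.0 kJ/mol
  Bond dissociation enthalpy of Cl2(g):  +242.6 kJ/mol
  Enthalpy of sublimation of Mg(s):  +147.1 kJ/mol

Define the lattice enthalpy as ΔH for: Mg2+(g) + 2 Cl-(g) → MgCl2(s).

U = -2521.4 kJ/mol

ΔHf° = 1·ΔHsub + 1·(ΣIE) + 1·D(Cl2) + 2·EA + U
-641.3 = 1·(+147.1) + 1·(+2188.4) + 1·(+242.6) + 2·(-349.0) + U
U = -641.3 − (+1880.1) = -2521.4 kJ/mol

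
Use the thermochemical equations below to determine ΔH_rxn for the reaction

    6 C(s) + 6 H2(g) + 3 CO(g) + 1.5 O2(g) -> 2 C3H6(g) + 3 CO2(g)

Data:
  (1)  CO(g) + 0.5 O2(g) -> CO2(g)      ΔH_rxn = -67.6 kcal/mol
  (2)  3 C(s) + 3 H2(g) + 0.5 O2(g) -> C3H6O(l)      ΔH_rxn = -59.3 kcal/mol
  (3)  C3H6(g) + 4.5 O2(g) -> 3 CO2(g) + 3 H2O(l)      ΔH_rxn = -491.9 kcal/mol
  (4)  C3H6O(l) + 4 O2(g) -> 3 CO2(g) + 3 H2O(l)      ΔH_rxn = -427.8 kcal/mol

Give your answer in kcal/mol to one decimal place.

(1) × 3 (×3 to match 3 CO(g) in the target): (3)·(-67.6) = -202.8 kcal/mol
(2) × 2 (scale by 2 for the 6 C(s)): (2)·(-59.3) = -118.6 kcal/mol
(3) reversed and × 2 (reverse to put C3H6(g) on the product side; ×2 to match 2 C3H6(g) in the target): (-2)·(-491.9) = +983.8 kcal/mol
(4) × 2: (2)·(-427.8) = -855.6 kcal/mol
Combining the equations, ΔH_rxn = (3)·(-67.6) + (2)·(-59.3) + (-2)·(-491.9) + (2)·(-427.8) = -193.2 kcal/mol

ΔH_rxn = -193.2 kcal/mol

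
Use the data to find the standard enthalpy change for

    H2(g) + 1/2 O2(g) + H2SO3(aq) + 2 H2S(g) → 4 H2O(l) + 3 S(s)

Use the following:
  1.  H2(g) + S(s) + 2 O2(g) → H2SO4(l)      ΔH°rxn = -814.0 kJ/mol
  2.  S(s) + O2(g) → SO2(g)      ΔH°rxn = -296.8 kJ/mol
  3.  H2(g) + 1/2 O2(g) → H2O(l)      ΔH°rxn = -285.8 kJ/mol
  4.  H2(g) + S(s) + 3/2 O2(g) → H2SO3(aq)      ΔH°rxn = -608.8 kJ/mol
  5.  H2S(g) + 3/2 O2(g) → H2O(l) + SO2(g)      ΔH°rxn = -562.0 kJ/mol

ΔH°rxn = -493.2 kJ/mol

eq. 1: not needed (H2SO4(l) appears nowhere else).
eq. 2 reversed and × 2: (-2)·(-296.8) = +593.6 kJ/mol
eq. 3 × 2: (2)·(-285.8) = -571.6 kJ/mol
eq. 4 reversed (reverse to put H2SO3(aq) on the reactant side): +608.8 kJ/mol
eq. 5 × 2 (scale by 2 for the 2 H2S(g)): (2)·(-562.0) = -1124.0 kJ/mol
Summing the manipulated equations, ΔH°rxn = (-2)·(-296.8) + (2)·(-285.8) + (-1)·(-608.8) + (2)·(-562.0) = -493.2 kJ/mol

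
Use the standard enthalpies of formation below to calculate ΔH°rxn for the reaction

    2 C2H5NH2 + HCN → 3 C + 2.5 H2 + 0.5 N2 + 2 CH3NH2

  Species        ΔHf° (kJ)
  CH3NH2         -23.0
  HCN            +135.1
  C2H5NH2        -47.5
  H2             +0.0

Products: 3·(+0.0) + 5/2·(+0.0) + 1/2·(+0.0) + 2·(-23.0) = -46.0
Reactants: 2·(-47.5) + 1·(+135.1) = +40.1
ΔH°rxn = (-46.0) − (+40.1) = -86.1 kJ

ΔH°rxn = -86.1 kJ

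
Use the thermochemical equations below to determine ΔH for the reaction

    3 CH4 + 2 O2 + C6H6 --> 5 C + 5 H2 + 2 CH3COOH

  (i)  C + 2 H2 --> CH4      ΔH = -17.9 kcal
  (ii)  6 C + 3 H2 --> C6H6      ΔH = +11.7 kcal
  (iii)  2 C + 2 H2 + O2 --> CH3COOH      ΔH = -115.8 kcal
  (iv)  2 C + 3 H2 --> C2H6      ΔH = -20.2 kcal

ΔH = -189.6 kcal

(i) reversed and × 3: (-3)·(-17.9) = +53.7 kcal
(ii) reversed: -11.7 kcal
(iii) × 2: (2)·(-115.8) = -231.6 kcal
(iv): not needed.
By Hess's law, ΔH = (-3)·(-17.9) + (-1)·(+11.7) + (2)·(-115.8) = -189.6 kcal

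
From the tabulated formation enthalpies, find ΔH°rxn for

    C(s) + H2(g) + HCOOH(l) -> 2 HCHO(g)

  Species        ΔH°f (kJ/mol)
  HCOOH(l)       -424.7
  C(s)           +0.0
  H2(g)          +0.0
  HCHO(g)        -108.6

ΔH°rxn = 207.5 kJ/mol

Products: 2·(-108.6) = -217.2
Reactants: 1·(+0.0) + 1·(+0.0) + 1·(-424.7) = -424.7
ΔH°rxn = (-217.2) − (-424.7) = 207.5 kJ/mol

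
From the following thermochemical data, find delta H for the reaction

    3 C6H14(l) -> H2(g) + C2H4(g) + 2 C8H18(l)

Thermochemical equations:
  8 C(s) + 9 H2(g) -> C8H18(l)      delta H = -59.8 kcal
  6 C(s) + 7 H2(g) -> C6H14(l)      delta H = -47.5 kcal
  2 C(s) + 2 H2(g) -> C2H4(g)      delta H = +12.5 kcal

equation 1 × 2 (×2 to match 2 C8H18(l) in the target): (2)·(-59.8) = -119.6 kcal
equation 2 reversed and × 3 (reverse to put C6H14(l) on the reactant side; ×3 to match 3 C6H14(l) in the target): (-3)·(-47.5) = +142.5 kcal
equation 3 as written (C2H4(g) already on the product side): +12.5 kcal
Since enthalpy is a state function, delta H = (2)·(-59.8) + (-3)·(-47.5) + (1)·(+12.5) = 35.4 kcal

delta H = 35.4 kcal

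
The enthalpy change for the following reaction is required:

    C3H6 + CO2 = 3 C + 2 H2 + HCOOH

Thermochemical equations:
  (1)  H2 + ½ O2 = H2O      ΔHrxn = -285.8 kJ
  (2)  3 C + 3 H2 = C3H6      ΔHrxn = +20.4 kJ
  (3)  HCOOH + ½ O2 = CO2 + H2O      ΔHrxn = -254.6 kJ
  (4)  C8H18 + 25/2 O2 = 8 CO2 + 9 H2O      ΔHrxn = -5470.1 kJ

ΔHrxn = -51.6 kJ

(1) as written: -285.8 kJ
(2) reversed: -20.4 kJ
(3) reversed: +254.6 kJ
(4): not needed.
Combining the equations, ΔHrxn = (-285.8) + (-20.4) + (+254.6) = -51.6 kJ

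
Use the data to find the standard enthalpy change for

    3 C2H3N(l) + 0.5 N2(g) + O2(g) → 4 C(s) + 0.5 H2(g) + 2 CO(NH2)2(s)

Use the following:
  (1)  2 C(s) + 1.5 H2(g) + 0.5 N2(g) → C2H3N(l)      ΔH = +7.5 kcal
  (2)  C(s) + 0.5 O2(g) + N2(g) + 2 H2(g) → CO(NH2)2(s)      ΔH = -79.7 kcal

ΔH = -181.9 kcal

(1) reversed and × 3 (reverse to put C2H3N(l) on the reactant side; scale by 3 for the 3 C2H3N(l)): (-3)·(+7.5) = -22.5 kcal
(2) × 2 (×2 to match 2 CO(NH2)2(s) in the target): (2)·(-79.7) = -159.4 kcal
ΔH = (-3)·(+7.5) + (2)·(-79.7) = -181.9 kcal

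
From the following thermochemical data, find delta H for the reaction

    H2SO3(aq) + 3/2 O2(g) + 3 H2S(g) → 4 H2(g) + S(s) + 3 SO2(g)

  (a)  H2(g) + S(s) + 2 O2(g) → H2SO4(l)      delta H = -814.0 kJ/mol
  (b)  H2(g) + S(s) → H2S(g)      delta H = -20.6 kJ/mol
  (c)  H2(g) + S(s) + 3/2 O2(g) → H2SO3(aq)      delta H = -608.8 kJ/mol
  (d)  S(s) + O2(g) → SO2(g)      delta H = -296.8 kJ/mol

(a): not needed.
(b) reversed and × 3: (-3)·(-20.6) = +61.8 kJ/mol
(c) reversed: +608.8 kJ/mol
(d) × 3: (3)·(-296.8) = -890.4 kJ/mol
delta H = (+61.8) + (+608.8) + (-890.4) = -219.8 kJ/mol

delta H = -219.8 kJ/mol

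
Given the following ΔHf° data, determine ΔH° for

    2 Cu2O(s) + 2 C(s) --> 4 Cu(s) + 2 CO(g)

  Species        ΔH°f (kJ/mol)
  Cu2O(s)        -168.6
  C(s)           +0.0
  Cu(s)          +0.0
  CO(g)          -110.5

ΔH°rxn = Σ nΔHf°(products) − Σ nΔHf°(reactants).
Products: 4·(+0.0) + 2·(-110.5) = -221.0
Reactants: 2·(-168.6) + 2·(+0.0) = -337.2
ΔH° = (-221.0) − (-337.2) = 116.2 kJ/mol

ΔH° = 116.2 kJ/mol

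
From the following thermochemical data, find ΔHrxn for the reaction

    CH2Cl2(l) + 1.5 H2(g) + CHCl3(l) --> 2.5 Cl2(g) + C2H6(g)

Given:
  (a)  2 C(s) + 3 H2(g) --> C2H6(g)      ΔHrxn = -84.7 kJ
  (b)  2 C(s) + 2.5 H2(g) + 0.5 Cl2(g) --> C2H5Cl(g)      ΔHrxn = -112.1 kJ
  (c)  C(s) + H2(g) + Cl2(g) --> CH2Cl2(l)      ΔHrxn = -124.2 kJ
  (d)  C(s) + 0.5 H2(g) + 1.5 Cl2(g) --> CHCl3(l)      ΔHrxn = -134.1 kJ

ΔHrxn = 173.6 kJ

(a) as written (C2H6(g) already on the product side): -84.7 kJ
(b): not needed (C2H5Cl(g) appears nowhere else).
(c) reversed (reverse to put CH2Cl2(l) on the reactant side): +124.2 kJ
(d) reversed (reverse to put CHCl3(l) on the reactant side): +134.1 kJ
Since enthalpy is a state function, ΔHrxn = (-84.7) + (+124.2) + (+134.1) = 173.6 kJ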